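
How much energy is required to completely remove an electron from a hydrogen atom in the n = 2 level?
3.4014 eV

The ionization energy is the energy needed to remove the electron completely (n → ∞).

For hydrogen, E_n = -13.6057 eV / n².

At n = 2: E_2 = -13.6057 / 2² = -3.4014250 eV
At n = ∞: E_∞ = 0 eV

Ionization energy = E_∞ - E_2 = 0 - (-3.4014250) = 3.4014250 eV
Ionization energy ≈ 3.4014 eV

This is also called the binding energy of the electron in state n = 2.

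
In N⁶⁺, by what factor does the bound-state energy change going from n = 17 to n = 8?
4.515625

Using E_n = -13.6057 Z² / n² eV with Z = 7:

E_8 = -13.6057 × 7² / 8² = -666.6793 / 64 = -10.416864062500 eV
E_17 = -13.6057 × 7² / 17² = -666.6793 / 289 = -2.306848788927 eV

The ratio is:
E_8/E_17 = (-10.416864062500) / (-2.306848788927)
E_8/E_17 = (-666.6793/64) / (-666.6793/289)
E_8/E_17 = 289/64
E_8/E_17 = 4.515625
(Note: the Z² factors cancel in the ratio.)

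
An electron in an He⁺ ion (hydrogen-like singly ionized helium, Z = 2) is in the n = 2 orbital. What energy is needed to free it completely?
13.61 eV

The ionization energy is the energy needed to remove the electron completely (n → ∞).

For a hydrogen-like ion with Z = 2, E_n = -13.6057 Z² / n² eV.

At n = 2: E_2 = -13.6057 × 2² / 2² = -13.60570 eV
At n = ∞: E_∞ = 0 eV

Ionization energy = E_∞ - E_2 = 0 - (-13.60570) = 13.60570 eV
Ionization energy ≈ 13.61 eV

This is also called the binding energy of the electron in state n = 2.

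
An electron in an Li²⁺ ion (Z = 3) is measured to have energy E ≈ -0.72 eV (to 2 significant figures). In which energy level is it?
n = 13

The exact energy levels follow E_n = -13.6057 Z² / n² eV with Z = 3.

The measured value (-0.72 eV) is reported to only 2 significant figures, so we must test candidate n values and see which one matches to that precision.

Candidate energies:
  n = 11:  E = -13.6057 × 3² / 11² = -1.01199 eV
  n = 12:  E = -13.6057 × 3² / 12² = -0.85036 eV
  n = 13:  E = -13.6057 × 3² / 13² = -0.72456 eV  ← matches
  n = 14:  E = -13.6057 × 3² / 14² = -0.62475 eV
  n = 15:  E = -13.6057 × 3² / 15² = -0.54423 eV

Checking against the measurement of -0.72 eV (2 sig figs), only n = 13 agrees:
E_13 = -0.72456 eV, which rounds to -0.72 eV ✓

Therefore n = 13.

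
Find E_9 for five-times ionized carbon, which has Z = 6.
-6.0470 eV

For hydrogen-like ions, the energy levels scale with Z²:
E_n = -13.6057 Z² / n² eV

For C⁵⁺ (Z = 6) at n = 9:
E_9 = -13.6057 × 6² / 9²
E_9 = -13.6057 × 36 / 81
E_9 = -489.8052 / 81
E_9 = -6.0470 eV

The energy is 36 times more negative than hydrogen at the same n due to the stronger nuclear charge.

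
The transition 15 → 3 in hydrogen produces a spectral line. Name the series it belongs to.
Paschen series

The spectral series in hydrogen are named based on the final (lower) energy level:
- Lyman series: n_final = 1 (ultraviolet)
- Balmer series: n_final = 2 (visible/near-UV)
- Paschen series: n_final = 3 (infrared)
- Brackett series: n_final = 4 (infrared)
- Pfund series: n_final = 5 (far infrared)

Since this transition ends at n = 3, it belongs to the Paschen series.

For reference, this 15 → 3 line has photon energy
ΔE = 13.6057 eV × (1/3² - 1/15²) = 1.4512747 eV,
corresponding to wavelength λ = hc/ΔE = 1239.84 eV·nm / 1.4512747 eV = 854.311 nm in the infrared region.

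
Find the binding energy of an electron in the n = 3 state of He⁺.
6.046978 eV

The ionization energy is the energy needed to remove the electron completely (n → ∞).

For a hydrogen-like ion with Z = 2, E_n = -13.6057 Z² / n² eV.

At n = 3: E_3 = -13.6057 × 2² / 3² = -6.046977778 eV
At n = ∞: E_∞ = 0 eV

Ionization energy = E_∞ - E_3 = 0 - (-6.046977778) = 6.046977778 eV
Ionization energy ≈ 6.046978 eV

This is also called the binding energy of the electron in state n = 3.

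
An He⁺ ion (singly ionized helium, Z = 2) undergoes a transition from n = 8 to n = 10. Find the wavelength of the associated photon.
4050.07 nm

First, find the transition energy using E_n = -13.6057 Z² / n² eV:
E_8 = -13.6057 × 2² / 8² = -0.85035625 eV
E_10 = -13.6057 × 2² / 10² = -0.54422800 eV

Photon energy: |ΔE| = |E_10 - E_8| = 0.30612825 eV

Convert to wavelength using E = hc/λ with hc = 1239.84 eV·nm:
λ = hc/E = 1239.84 eV·nm / 0.30612825 eV
λ = 4050.07 nm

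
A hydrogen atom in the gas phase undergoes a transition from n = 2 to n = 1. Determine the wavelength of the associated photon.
121.5020 nm

First, find the transition energy using E_n = -13.6057 / n² eV:
E_2 = -13.6057 / 2² = -3.4014250 eV
E_1 = -13.6057 / 1² = -13.6057000 eV

Photon energy: |ΔE| = |E_1 - E_2| = 10.2042750 eV

Convert to wavelength using E = hc/λ with hc = 1239.84 eV·nm:
λ = hc/E = 1239.84 eV·nm / 10.2042750 eV
λ = 121.5020 nm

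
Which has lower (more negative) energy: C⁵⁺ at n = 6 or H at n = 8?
C⁵⁺ at n = 6 (E = -13.606 eV)

Using E_n = -13.6057 Z² / n² eV:

C⁵⁺ (Z = 6) at n = 6:
E = -13.6057 × 6² / 6² = -13.6057 × 36 / 36 = -13.605700 eV

H (Z = 1) at n = 8:
E = -13.6057 × 1² / 8² = -13.6057 × 1 / 64 = -0.212589 eV

Since -13.605700 eV < -0.212589 eV,
C⁵⁺ at n = 6 is more tightly bound (requires more energy to ionize).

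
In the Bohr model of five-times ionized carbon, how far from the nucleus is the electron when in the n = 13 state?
1.490516 nm (or 14.905158 Å)

The Bohr radius formula is:
r_n = n² a₀ / Z

where a₀ = 0.052917721 nm is the Bohr radius.

For C⁵⁺ (Z = 6) at n = 13:
r_13 = 13² × 0.052917721 nm / 6
r_13 = 169 × 0.052917721 nm / 6
r_13 = 8.9430948 nm / 6
r_13 = 1.490516 nm

The electron orbits at approximately 1.490516 nm from the nucleus.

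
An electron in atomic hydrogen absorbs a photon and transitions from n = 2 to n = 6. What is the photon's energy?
3.02349 eV

The energy levels of a hydrogen-like atom are E_n = -13.6057 eV / n².

Energy at n = 2: E_2 = -13.6057 / 2² = -3.40142500 eV
Energy at n = 6: E_6 = -13.6057 / 6² = -0.37793611 eV

The excitation energy is the difference:
ΔE = E_6 - E_2
ΔE = -0.37793611 - (-3.40142500)
ΔE = 3.02349 eV

Since this is positive, energy must be absorbed (photon absorption).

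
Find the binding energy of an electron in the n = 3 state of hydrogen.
1.5117 eV

The ionization energy is the energy needed to remove the electron completely (n → ∞).

For hydrogen, E_n = -13.6057 eV / n².

At n = 3: E_3 = -13.6057 / 3² = -1.5117444 eV
At n = ∞: E_∞ = 0 eV

Ionization energy = E_∞ - E_3 = 0 - (-1.5117444) = 1.5117444 eV
Ionization energy ≈ 1.5117 eV

This is also called the binding energy of the electron in state n = 3.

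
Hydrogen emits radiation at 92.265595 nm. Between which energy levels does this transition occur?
n = 9 → n = 1

First, find the photon energy from the wavelength (hc = 1239.84 eV·nm):
E = hc/λ = 1239.84 eV·nm / 92.265595 nm = 13.437728 eV

The energy levels of hydrogen satisfy E_n = -13.6057 / n² eV, so an emission n_i → n_f releases
ΔE = 13.6057 × (1/n_f² − 1/n_i²) eV.

Setting ΔE equal to the photon energy:
1/n_f² − 1/n_i² = 13.437728 / 13.6057 = 0.98765429

Since 1/n_i² must be positive, we need 1/n_f² > 0.98765429, i.e. n_f ≤ 1. For each allowed n_f, solve n_i = (1/n_f² − 0.98765429)^(−1/2) and check whether it is a whole number:
  n_f = 1: 1/n_i² = 1.00000000 − 0.98765429 = 0.01234571 → n_i = 9.000  → integer, n_i = 9 ✓

Only n_f = 1 gives an integer upper level, n_i = 9.

The transition is from n = 9 to n = 1 (emission).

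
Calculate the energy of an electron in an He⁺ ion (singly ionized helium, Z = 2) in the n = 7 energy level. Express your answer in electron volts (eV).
-1.111 eV

The energy levels of a hydrogen-like atom are given by:
E_n = -13.6057 Z² / n² eV  (with Z = 2 for He⁺)

For n = 7:
E_7 = -13.6057 × 2² / 7²
E_7 = -13.6057 × 4 / 49
E_7 = -1.111 eV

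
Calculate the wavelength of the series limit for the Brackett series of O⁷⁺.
22.782 nm

The series limit corresponds to the transition from n = ∞ to n = 4.
This is the highest energy (shortest wavelength) transition in the Brackett series.

E_∞ = 0 eV
E_4 = -13.6057 × 8² / 4² = -54.42280 eV

Energy at series limit:
ΔE = E_∞ - E_4 = 0 - (-54.42280) = 54.42280 eV
λ = hc/E = 1239.84 eV·nm / 54.42280 eV = 22.782 nm

This energy equals the ionization energy from the n = 4 state of O⁷⁺.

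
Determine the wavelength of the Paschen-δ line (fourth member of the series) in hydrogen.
1004.6698 nm

The lines of a series are numbered from the longest wavelength (smallest ΔE) outward; the fourth line is the transition from n = n_f + 4 to n_f.
The Paschen series has all transitions ending at n_f = 3.

For H, the fourth line (δ-line) is the jump from n = 7 to n = 3:
E_7 = -13.6057 / 7² = -0.277667347 eV
E_3 = -13.6057 / 3² = -1.511744444 eV
ΔE = E_7 - E_3 = 1.234077097 eV

λ = hc/E = 1239.84 eV·nm / 1.234077097 eV
λ = 1004.6698 nm

This is the δ-line of the Paschen series in H.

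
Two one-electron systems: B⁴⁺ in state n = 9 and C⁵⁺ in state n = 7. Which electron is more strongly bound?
C⁵⁺ at n = 7 (E = -9.99602 eV)

Using E_n = -13.6057 Z² / n² eV:

B⁴⁺ (Z = 5) at n = 9:
E = -13.6057 × 5² / 9² = -13.6057 × 25 / 81 = -4.19929012 eV

C⁵⁺ (Z = 6) at n = 7:
E = -13.6057 × 6² / 7² = -13.6057 × 36 / 49 = -9.99602449 eV

Since -9.99602449 eV < -4.19929012 eV,
C⁵⁺ at n = 7 is more tightly bound (requires more energy to ionize).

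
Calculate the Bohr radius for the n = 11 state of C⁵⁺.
1.0672 nm (or 10.6717 Å)

The Bohr radius formula is:
r_n = n² a₀ / Z

where a₀ = 0.0529177 nm is the Bohr radius.

For C⁵⁺ (Z = 6) at n = 11:
r_11 = 11² × 0.0529177 nm / 6
r_11 = 121 × 0.0529177 nm / 6
r_11 = 6.40304 nm / 6
r_11 = 1.0672 nm

The electron orbits at approximately 1.0672 nm from the nucleus.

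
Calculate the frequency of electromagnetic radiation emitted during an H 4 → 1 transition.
3.084e+15 Hz

First, find the transition energy:
E_4 = -13.6057 / 4² = -0.85036 eV
E_1 = -13.6057 / 1² = -13.60570 eV
|ΔE| = |E_1 - E_4| = 12.75534 eV

Convert to Joules: E = 12.75534 eV × (1.602177 × 10⁻¹⁹ J/eV) = 2.04363e-18 J

Using E = hf:
f = E/h = 2.04363e-18 J / (6.62607 × 10⁻³⁴ J·s)
f = 3.084e+15 Hz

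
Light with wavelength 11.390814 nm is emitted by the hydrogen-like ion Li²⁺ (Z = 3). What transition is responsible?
n = 3 → n = 1

First, find the photon energy from the wavelength (hc = 1239.84 eV·nm):
E = hc/λ = 1239.84 eV·nm / 11.390814 nm = 108.84560 eV

The energy levels of Li²⁺ satisfy E_n = -13.6057 × 3² / n² eV, so an emission n_i → n_f releases
ΔE = 13.6057 × 3² × (1/n_f² − 1/n_i²) eV.

Setting ΔE equal to the photon energy:
1/n_f² − 1/n_i² = 108.84560 / (13.6057 × 3²) = 0.88888889

Since 1/n_i² must be positive, we need 1/n_f² > 0.88888889, i.e. n_f ≤ 1. For each allowed n_f, solve n_i = (1/n_f² − 0.88888889)^(−1/2) and check whether it is a whole number:
  n_f = 1: 1/n_i² = 1.00000000 − 0.88888889 = 0.11111111 → n_i = 3.000  → integer, n_i = 3 ✓

Only n_f = 1 gives an integer upper level, n_i = 3.

The transition is from n = 3 to n = 1 (emission).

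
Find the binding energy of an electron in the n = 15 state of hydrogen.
0.060470 eV

The ionization energy is the energy needed to remove the electron completely (n → ∞).

For hydrogen, E_n = -13.6057 eV / n².

At n = 15: E_15 = -13.6057 / 15² = -0.060469778 eV
At n = ∞: E_∞ = 0 eV

Ionization energy = E_∞ - E_15 = 0 - (-0.060469778) = 0.060469778 eV
Ionization energy ≈ 0.060470 eV

This is also called the binding energy of the electron in state n = 15.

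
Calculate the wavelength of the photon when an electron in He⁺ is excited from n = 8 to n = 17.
1872.7511 nm

First, find the transition energy using E_n = -13.6057 Z² / n² eV:
E_8 = -13.6057 × 2² / 8² = -0.8503562500 eV
E_17 = -13.6057 × 2² / 17² = -0.1883141869 eV

Photon energy: |ΔE| = |E_17 - E_8| = 0.6620420631 eV

Convert to wavelength using E = hc/λ with hc = 1239.84 eV·nm:
λ = hc/E = 1239.84 eV·nm / 0.6620420631 eV
λ = 1872.7511 nm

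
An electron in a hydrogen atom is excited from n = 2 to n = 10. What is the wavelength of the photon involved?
379.693805 nm

First, find the transition energy using E_n = -13.6057 / n² eV:
E_2 = -13.6057 / 2² = -3.4014250000 eV
E_10 = -13.6057 / 10² = -0.1360570000 eV

Photon energy: |ΔE| = |E_10 - E_2| = 3.2653680000 eV

Convert to wavelength using E = hc/λ with hc = 1239.84 eV·nm:
λ = hc/E = 1239.84 eV·nm / 3.2653680000 eV
λ = 379.693805 nm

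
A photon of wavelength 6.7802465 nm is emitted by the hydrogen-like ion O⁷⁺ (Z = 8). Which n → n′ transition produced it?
n = 5 → n = 2

First, find the photon energy from the wavelength (hc = 1239.84 eV·nm):
E = hc/λ = 1239.84 eV·nm / 6.7802465 nm = 182.86061 eV

The energy levels of O⁷⁺ satisfy E_n = -13.6057 × 8² / n² eV, so an emission n_i → n_f releases
ΔE = 13.6057 × 8² × (1/n_f² − 1/n_i²) eV.

Setting ΔE equal to the photon energy:
1/n_f² − 1/n_i² = 182.86061 / (13.6057 × 8²) = 0.21000000

Since 1/n_i² must be positive, we need 1/n_f² > 0.21000000, i.e. n_f ≤ 2. For each allowed n_f, solve n_i = (1/n_f² − 0.21000000)^(−1/2) and check whether it is a whole number:
  n_f = 1: 1/n_i² = 1.00000000 − 0.21000000 = 0.79000000 → n_i = 1.125  (not an integer) ✗
  n_f = 2: 1/n_i² = 0.25000000 − 0.21000000 = 0.04000000 → n_i = 5.000  → integer, n_i = 5 ✓

Only n_f = 2 gives an integer upper level, n_i = 5.

The transition is from n = 5 to n = 2 (emission).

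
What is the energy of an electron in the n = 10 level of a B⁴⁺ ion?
-3.401 eV

For hydrogen-like ions, the energy levels scale with Z²:
E_n = -13.6057 Z² / n² eV

For B⁴⁺ (Z = 5) at n = 10:
E_10 = -13.6057 × 5² / 10²
E_10 = -13.6057 × 25 / 100
E_10 = -340.1425 / 100
E_10 = -3.401 eV

The energy is 25 times more negative than hydrogen at the same n due to the stronger nuclear charge.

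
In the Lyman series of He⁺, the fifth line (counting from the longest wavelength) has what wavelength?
23.43253 nm

The lines of a series are numbered from the longest wavelength (smallest ΔE) outward; the fifth line is the transition from n = n_f + 5 to n_f.
The Lyman series has all transitions ending at n_f = 1.

For He⁺ (Z = 2), the fifth line (ε-line) is the jump from n = 6 to n = 1:
E_6 = -13.6057 × 2² / 6² = -1.5117444 eV
E_1 = -13.6057 × 2² / 1² = -54.4228000 eV
ΔE = E_6 - E_1 = 52.9110556 eV

λ = hc/E = 1239.84 eV·nm / 52.9110556 eV
λ = 23.43253 nm

This is the ε-line of the Lyman series in He⁺.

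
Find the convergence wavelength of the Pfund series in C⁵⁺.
63.28 nm

The series limit corresponds to the transition from n = ∞ to n = 5.
This is the highest energy (shortest wavelength) transition in the Pfund series.

E_∞ = 0 eV
E_5 = -13.6057 × 6² / 5² = -19.5922 eV

Energy at series limit:
ΔE = E_∞ - E_5 = 0 - (-19.5922) = 19.5922 eV
λ = hc/E = 1239.84 eV·nm / 19.5922 eV = 63.28 nm

This energy equals the ionization energy from the n = 5 state of C⁵⁺.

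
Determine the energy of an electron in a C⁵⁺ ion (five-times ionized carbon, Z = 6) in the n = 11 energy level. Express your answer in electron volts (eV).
-4.048 eV

The energy levels of a hydrogen-like atom are given by:
E_n = -13.6057 Z² / n² eV  (with Z = 6 for C⁵⁺)

For n = 11:
E_11 = -13.6057 × 6² / 11²
E_11 = -13.6057 × 36 / 121
E_11 = -4.048 eV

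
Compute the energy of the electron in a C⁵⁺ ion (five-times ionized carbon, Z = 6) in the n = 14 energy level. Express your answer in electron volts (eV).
-2.50 eV

The energy levels of a hydrogen-like atom are given by:
E_n = -13.6057 Z² / n² eV  (with Z = 6 for C⁵⁺)

For n = 14:
E_14 = -13.6057 × 6² / 14²
E_14 = -13.6057 × 36 / 196
E_14 = -2.50 eV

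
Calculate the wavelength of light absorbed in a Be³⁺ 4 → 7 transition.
135.309065 nm

First, find the transition energy using E_n = -13.6057 Z² / n² eV:
E_4 = -13.6057 × 4² / 4² = -13.6057000000 eV
E_7 = -13.6057 × 4² / 7² = -4.4426775510 eV

Photon energy: |ΔE| = |E_7 - E_4| = 9.1630224490 eV

Convert to wavelength using E = hc/λ with hc = 1239.84 eV·nm:
λ = hc/E = 1239.84 eV·nm / 9.1630224490 eV
λ = 135.309065 nm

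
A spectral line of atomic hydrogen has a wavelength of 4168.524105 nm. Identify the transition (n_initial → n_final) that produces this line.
n = 13 → n = 6

First, find the photon energy from the wavelength (hc = 1239.84 eV·nm):
E = hc/λ = 1239.84 eV·nm / 4168.524105 nm = 0.29742901 eV

The energy levels of hydrogen satisfy E_n = -13.6057 / n² eV, so an emission n_i → n_f releases
ΔE = 13.6057 × (1/n_f² − 1/n_i²) eV.

Setting ΔE equal to the photon energy:
1/n_f² − 1/n_i² = 0.29742901 / 13.6057 = 0.021860618

Since 1/n_i² must be positive, we need 1/n_f² > 0.021860618, i.e. n_f ≤ 6. For each allowed n_f, solve n_i = (1/n_f² − 0.021860618)^(−1/2) and check whether it is a whole number:
  n_f = 1: 1/n_i² = 1.000000000 − 0.021860618 = 0.978139382 → n_i = 1.011  (not an integer) ✗
  n_f = 2: 1/n_i² = 0.250000000 − 0.021860618 = 0.228139382 → n_i = 2.094  (not an integer) ✗
  n_f = 3: 1/n_i² = 0.111111111 − 0.021860618 = 0.089250493 → n_i = 3.347  (not an integer) ✗
  n_f = 4: 1/n_i² = 0.062500000 − 0.021860618 = 0.040639382 → n_i = 4.961  (not an integer) ✗
  n_f = 5: 1/n_i² = 0.040000000 − 0.021860618 = 0.018139382 → n_i = 7.425  (not an integer) ✗
  n_f = 6: 1/n_i² = 0.027777778 − 0.021860618 = 0.005917160 → n_i = 13.000  → integer, n_i = 13 ✓

Only n_f = 6 gives an integer upper level, n_i = 13.

The transition is from n = 13 to n = 6 (emission).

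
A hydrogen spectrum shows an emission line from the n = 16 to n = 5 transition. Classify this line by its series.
Pfund series

The spectral series in hydrogen are named based on the final (lower) energy level:
- Lyman series: n_final = 1 (ultraviolet)
- Balmer series: n_final = 2 (visible/near-UV)
- Paschen series: n_final = 3 (infrared)
- Brackett series: n_final = 4 (infrared)
- Pfund series: n_final = 5 (far infrared)

Since this transition ends at n = 5, it belongs to the Pfund series.

For reference, this 16 → 5 line has photon energy
ΔE = 13.6057 eV × (1/5² - 1/16²) = 0.4910807344 eV,
corresponding to wavelength λ = hc/ΔE = 1239.84 eV·nm / 0.4910807344 eV = 2524.7172 nm in the far infrared region.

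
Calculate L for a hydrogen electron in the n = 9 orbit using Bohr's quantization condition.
9.4911e-34 J·s (or 9ℏ)

In the Bohr model, angular momentum is quantized:
L = nℏ

where ℏ = h/(2π) = 1.054572e-34 J·s

For n = 9:
L = 9 × 1.054572e-34 J·s
L = 9.4911e-34 J·s

This can also be written as L = 9ℏ.
The angular momentum is an integer multiple of the reduced Planck constant.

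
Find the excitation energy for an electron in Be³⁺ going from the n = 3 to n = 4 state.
10.5822 eV

The energy levels of a hydrogen-like atom are E_n = -13.6057 Z² eV / n².

Energy at n = 3: E_3 = -13.6057 × 4² / 3² = -24.1879111 eV
Energy at n = 4: E_4 = -13.6057 × 4² / 4² = -13.6057000 eV

The excitation energy is the difference:
ΔE = E_4 - E_3
ΔE = -13.6057000 - (-24.1879111)
ΔE = 10.5822 eV

Since this is positive, energy must be absorbed (photon absorption).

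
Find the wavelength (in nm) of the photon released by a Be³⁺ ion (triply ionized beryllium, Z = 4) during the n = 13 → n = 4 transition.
100.66 nm

First, find the transition energy using E_n = -13.6057 Z² / n² eV:
E_13 = -13.6057 × 4² / 13² = -1.28811 eV
E_4 = -13.6057 × 4² / 4² = -13.60570 eV

Photon energy: |ΔE| = |E_4 - E_13| = 12.31759 eV

Convert to wavelength using E = hc/λ with hc = 1239.84 eV·nm:
λ = hc/E = 1239.84 eV·nm / 12.31759 eV
λ = 100.66 nm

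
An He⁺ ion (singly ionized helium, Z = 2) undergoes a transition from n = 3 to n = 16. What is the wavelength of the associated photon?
212.50555 nm

First, find the transition energy using E_n = -13.6057 Z² / n² eV:
E_3 = -13.6057 × 2² / 3² = -6.046977778 eV
E_16 = -13.6057 × 2² / 16² = -0.212589063 eV

Photon energy: |ΔE| = |E_16 - E_3| = 5.834388715 eV

Convert to wavelength using E = hc/λ with hc = 1239.84 eV·nm:
λ = hc/E = 1239.84 eV·nm / 5.834388715 eV
λ = 212.50555 nm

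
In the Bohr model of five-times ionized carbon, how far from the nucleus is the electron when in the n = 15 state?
1.9844 nm (or 19.8441 Å)

The Bohr radius formula is:
r_n = n² a₀ / Z

where a₀ = 0.0529177 nm is the Bohr radius.

For C⁵⁺ (Z = 6) at n = 15:
r_15 = 15² × 0.0529177 nm / 6
r_15 = 225 × 0.0529177 nm / 6
r_15 = 11.90648 nm / 6
r_15 = 1.9844 nm

The electron orbits at approximately 1.9844 nm from the nucleus.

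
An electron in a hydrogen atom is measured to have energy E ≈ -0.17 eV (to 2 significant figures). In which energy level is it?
n = 9

The exact energy levels follow E_n = -13.6057 eV / n².

The measured value (-0.17 eV) is reported to only 2 significant figures, so we must test candidate n values and see which one matches to that precision.

Candidate energies:
  n = 7:  E = -13.6057/7² = -0.27767 eV
  n = 8:  E = -13.6057/8² = -0.21259 eV
  n = 9:  E = -13.6057/9² = -0.16797 eV  ← matches
  n = 10:  E = -13.6057/10² = -0.13606 eV
  n = 11:  E = -13.6057/11² = -0.11244 eV

Checking against the measurement of -0.17 eV (2 sig figs), only n = 9 agrees:
E_9 = -0.16797 eV, which rounds to -0.17 eV ✓

Therefore n = 9.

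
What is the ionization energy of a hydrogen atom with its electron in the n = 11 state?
0.11 eV

The ionization energy is the energy needed to remove the electron completely (n → ∞).

For hydrogen, E_n = -13.6057 eV / n².

At n = 11: E_11 = -13.6057 / 11² = -0.11244 eV
At n = ∞: E_∞ = 0 eV

Ionization energy = E_∞ - E_11 = 0 - (-0.11244) = 0.11244 eV
Ionization energy ≈ 0.11 eV

This is also called the binding energy of the electron in state n = 11.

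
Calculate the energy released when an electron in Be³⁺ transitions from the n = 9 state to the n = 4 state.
10.918 eV

The energy levels are E_n = -13.6057 Z² eV / n².

Energy at n = 9: E_9 = -13.6057 × 4² / 9² = -2.687546 eV
Energy at n = 4: E_4 = -13.6057 × 4² / 4² = -13.605700 eV

For emission (electron falling to lower state), the photon energy is:
E_photon = E_9 - E_4 = |-2.687546 - (-13.605700)|
E_photon = 10.918 eV

This energy is carried away by the emitted photon.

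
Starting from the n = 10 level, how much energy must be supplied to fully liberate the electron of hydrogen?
0.14 eV

The ionization energy is the energy needed to remove the electron completely (n → ∞).

For hydrogen, E_n = -13.6057 eV / n².

At n = 10: E_10 = -13.6057 / 10² = -0.13606 eV
At n = ∞: E_∞ = 0 eV

Ionization energy = E_∞ - E_10 = 0 - (-0.13606) = 0.13606 eV
Ionization energy ≈ 0.14 eV

This is also called the binding energy of the electron in state n = 10.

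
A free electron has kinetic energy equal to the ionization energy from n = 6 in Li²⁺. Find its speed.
1.09e+06 m/s (or 0.365% of c)

The binding energy at n = 6 for Li²⁺ is:
E_6 = -13.6057 × 3²/6² = -3.40143 eV
|E_6| = 3.40143 eV

Convert to Joules:
KE = 3.40143 eV × (1.602177 × 10⁻¹⁹ J/eV) = 5.4497e-19 J

Using KE = ½mv²:
v = √(2·KE/m_e)
v = √(2 × 5.4497e-19 J / 9.10938 × 10⁻³¹ kg)
v = 1.09e+06 m/s

This is approximately 0.365% the speed of light.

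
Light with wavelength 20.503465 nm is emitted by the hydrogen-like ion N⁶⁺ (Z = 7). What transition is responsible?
n = 7 → n = 3

First, find the photon energy from the wavelength (hc = 1239.84 eV·nm):
E = hc/λ = 1239.84 eV·nm / 20.503465 nm = 60.469779 eV

The energy levels of N⁶⁺ satisfy E_n = -13.6057 × 7² / n² eV, so an emission n_i → n_f releases
ΔE = 13.6057 × 7² × (1/n_f² − 1/n_i²) eV.

Setting ΔE equal to the photon energy:
1/n_f² − 1/n_i² = 60.469779 / (13.6057 × 7²) = 0.090702950

Since 1/n_i² must be positive, we need 1/n_f² > 0.090702950, i.e. n_f ≤ 3. For each allowed n_f, solve n_i = (1/n_f² − 0.090702950)^(−1/2) and check whether it is a whole number:
  n_f = 1: 1/n_i² = 1.000000000 − 0.090702950 = 0.909297050 → n_i = 1.049  (not an integer) ✗
  n_f = 2: 1/n_i² = 0.250000000 − 0.090702950 = 0.159297050 → n_i = 2.506  (not an integer) ✗
  n_f = 3: 1/n_i² = 0.111111111 − 0.090702950 = 0.020408161 → n_i = 7.000  → integer, n_i = 7 ✓

Only n_f = 3 gives an integer upper level, n_i = 7.

The transition is from n = 7 to n = 3 (emission).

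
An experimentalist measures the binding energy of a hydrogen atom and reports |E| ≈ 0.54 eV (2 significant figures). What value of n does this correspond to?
n = 5

The exact energy levels follow E_n = -13.6057 eV / n².

The measured value (-0.54 eV) is reported to only 2 significant figures, so we must test candidate n values and see which one matches to that precision.

Candidate energies:
  n = 3:  E = -13.6057/3² = -1.51174 eV
  n = 4:  E = -13.6057/4² = -0.85036 eV
  n = 5:  E = -13.6057/5² = -0.54423 eV  ← matches
  n = 6:  E = -13.6057/6² = -0.37794 eV
  n = 7:  E = -13.6057/7² = -0.27767 eV

Checking against the measurement of -0.54 eV (2 sig figs), only n = 5 agrees:
E_5 = -0.54423 eV, which rounds to -0.54 eV ✓

Therefore n = 5.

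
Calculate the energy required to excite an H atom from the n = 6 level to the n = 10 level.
0.24188 eV

The energy levels of a hydrogen-like atom are E_n = -13.6057 eV / n².

Energy at n = 6: E_6 = -13.6057 / 6² = -0.37793611 eV
Energy at n = 10: E_10 = -13.6057 / 10² = -0.13605700 eV

The excitation energy is the difference:
ΔE = E_10 - E_6
ΔE = -0.13605700 - (-0.37793611)
ΔE = 0.24188 eV

Since this is positive, energy must be absorbed (photon absorption).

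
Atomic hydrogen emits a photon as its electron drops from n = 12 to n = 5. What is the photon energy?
0.450 eV

The energy levels are E_n = -13.6057 eV / n².

Energy at n = 12: E_12 = -13.6057 / 12² = -0.094484 eV
Energy at n = 5: E_5 = -13.6057 / 5² = -0.544228 eV

For emission (electron falling to lower state), the photon energy is:
E_photon = E_12 - E_5 = |-0.094484 - (-0.544228)|
E_photon = 0.450 eV

This energy is carried away by the emitted photon.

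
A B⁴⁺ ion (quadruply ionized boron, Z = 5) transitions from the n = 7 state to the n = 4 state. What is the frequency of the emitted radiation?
3.462e+15 Hz

First, find the transition energy:
E_7 = -13.6057 × 5² / 7² = -6.94168367 eV
E_4 = -13.6057 × 5² / 4² = -21.25890625 eV
|ΔE| = |E_4 - E_7| = 14.31722258 eV

Convert to Joules: E = 14.31722258 eV × (1.602177 × 10⁻¹⁹ J/eV) = 2.29387e-18 J

Using E = hf:
f = E/h = 2.29387e-18 J / (6.62607 × 10⁻³⁴ J·s)
f = 3.462e+15 Hz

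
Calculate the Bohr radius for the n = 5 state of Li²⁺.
0.44098 nm (or 4.40981 Å)

The Bohr radius formula is:
r_n = n² a₀ / Z

where a₀ = 0.05291772 nm is the Bohr radius.

For Li²⁺ (Z = 3) at n = 5:
r_5 = 5² × 0.05291772 nm / 3
r_5 = 25 × 0.05291772 nm / 3
r_5 = 1.322943 nm / 3
r_5 = 0.44098 nm

The electron orbits at approximately 0.44098 nm from the nucleus.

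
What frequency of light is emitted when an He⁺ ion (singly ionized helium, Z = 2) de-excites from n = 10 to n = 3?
1.33056e+15 Hz

First, find the transition energy:
E_10 = -13.6057 × 2² / 10² = -0.54422800 eV
E_3 = -13.6057 × 2² / 3² = -6.04697778 eV
|ΔE| = |E_3 - E_10| = 5.50274978 eV

Convert to Joules: E = 5.50274978 eV × (1.602177 × 10⁻¹⁹ J/eV) = 8.8163791e-19 J

Using E = hf:
f = E/h = 8.8163791e-19 J / (6.62607 × 10⁻³⁴ J·s)
f = 1.33056e+15 Hz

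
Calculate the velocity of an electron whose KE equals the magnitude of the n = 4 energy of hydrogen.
5.47e+05 m/s (or 0.182% of c)

The binding energy at n = 4 for hydrogen is:
E_4 = -13.6057/4² = -0.850356 eV
|E_4| = 0.850356 eV

Convert to Joules:
KE = 0.850356 eV × (1.602177 × 10⁻¹⁹ J/eV) = 1.3624e-19 J

Using KE = ½mv²:
v = √(2·KE/m_e)
v = √(2 × 1.3624e-19 J / 9.10938 × 10⁻³¹ kg)
v = 5.47e+05 m/s

This is approximately 0.182% the speed of light.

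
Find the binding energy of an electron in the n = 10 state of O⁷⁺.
8.70765 eV

The ionization energy is the energy needed to remove the electron completely (n → ∞).

For a hydrogen-like ion with Z = 8, E_n = -13.6057 Z² / n² eV.

At n = 10: E_10 = -13.6057 × 8² / 10² = -8.70764800 eV
At n = ∞: E_∞ = 0 eV

Ionization energy = E_∞ - E_10 = 0 - (-8.70764800) = 8.70764800 eV
Ionization energy ≈ 8.70765 eV

This is also called the binding energy of the electron in state n = 10.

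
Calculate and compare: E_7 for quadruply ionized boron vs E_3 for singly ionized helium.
B⁴⁺ at n = 7 (E = -6.94 eV)

Using E_n = -13.6057 Z² / n² eV:

B⁴⁺ (Z = 5) at n = 7:
E = -13.6057 × 5² / 7² = -13.6057 × 25 / 49 = -6.94168 eV

He⁺ (Z = 2) at n = 3:
E = -13.6057 × 2² / 3² = -13.6057 × 4 / 9 = -6.04698 eV

Since -6.94168 eV < -6.04698 eV,
B⁴⁺ at n = 7 is more tightly bound (requires more energy to ionize).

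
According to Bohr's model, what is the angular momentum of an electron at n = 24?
2.5310e-33 J·s (or 24ℏ)

In the Bohr model, angular momentum is quantized:
L = nℏ

where ℏ = h/(2π) = 1.054572e-34 J·s

For n = 24:
L = 24 × 1.054572e-34 J·s
L = 2.5310e-33 J·s

This can also be written as L = 24ℏ.
The angular momentum is an integer multiple of the reduced Planck constant.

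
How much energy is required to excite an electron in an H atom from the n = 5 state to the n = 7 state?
0.267 eV

The energy levels of a hydrogen-like atom are E_n = -13.6057 eV / n².

Energy at n = 5: E_5 = -13.6057 / 5² = -0.544228 eV
Energy at n = 7: E_7 = -13.6057 / 7² = -0.277667 eV

The excitation energy is the difference:
ΔE = E_7 - E_5
ΔE = -0.277667 - (-0.544228)
ΔE = 0.267 eV

Since this is positive, energy must be absorbed (photon absorption).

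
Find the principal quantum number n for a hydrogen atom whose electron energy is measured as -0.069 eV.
n = 14

The exact energy levels follow E_n = -13.6057 eV / n².

The measured value (-0.069 eV) is reported to only 2 significant figures, so we must test candidate n values and see which one matches to that precision.

Candidate energies:
  n = 12:  E = -13.6057/12² = -0.09448 eV
  n = 13:  E = -13.6057/13² = -0.08051 eV
  n = 14:  E = -13.6057/14² = -0.06942 eV  ← matches
  n = 15:  E = -13.6057/15² = -0.06047 eV
  n = 16:  E = -13.6057/16² = -0.05315 eV

Checking against the measurement of -0.069 eV (2 sig figs), only n = 14 agrees:
E_14 = -0.06942 eV, which rounds to -0.069 eV ✓

Therefore n = 14.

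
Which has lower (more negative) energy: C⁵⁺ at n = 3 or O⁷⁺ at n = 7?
C⁵⁺ at n = 3 (E = -54.42 eV)

Using E_n = -13.6057 Z² / n² eV:

C⁵⁺ (Z = 6) at n = 3:
E = -13.6057 × 6² / 3² = -13.6057 × 36 / 9 = -54.42280 eV

O⁷⁺ (Z = 8) at n = 7:
E = -13.6057 × 8² / 7² = -13.6057 × 64 / 49 = -17.77071 eV

Since -54.42280 eV < -17.77071 eV,
C⁵⁺ at n = 3 is more tightly bound (requires more energy to ionize).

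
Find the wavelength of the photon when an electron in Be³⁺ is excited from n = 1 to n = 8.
5.785810 nm

First, find the transition energy using E_n = -13.6057 Z² / n² eV:
E_1 = -13.6057 × 4² / 1² = -217.69120000 eV
E_8 = -13.6057 × 4² / 8² = -3.40142500 eV

Photon energy: |ΔE| = |E_8 - E_1| = 214.28977500 eV

Convert to wavelength using E = hc/λ with hc = 1239.84 eV·nm:
λ = hc/E = 1239.84 eV·nm / 214.28977500 eV
λ = 5.785810 nm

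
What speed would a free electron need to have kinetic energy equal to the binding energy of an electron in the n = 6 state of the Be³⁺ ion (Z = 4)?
1.458e+06 m/s (or 0.486490% of c)

The binding energy at n = 6 for Be³⁺ is:
E_6 = -13.6057 × 4²/6² = -6.04697778 eV
|E_6| = 6.04697778 eV

Convert to Joules:
KE = 6.04697778 eV × (1.602177 × 10⁻¹⁹ J/eV) = 9.68833e-19 J

Using KE = ½mv²:
v = √(2·KE/m_e)
v = √(2 × 9.68833e-19 J / 9.10938 × 10⁻³¹ kg)
v = 1.458e+06 m/s

This is approximately 0.486490% the speed of light.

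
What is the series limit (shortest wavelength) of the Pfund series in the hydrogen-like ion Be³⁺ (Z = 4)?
142.3852 nm

The series limit corresponds to the transition from n = ∞ to n = 5.
This is the highest energy (shortest wavelength) transition in the Pfund series.

E_∞ = 0 eV
E_5 = -13.6057 × 4² / 5² = -8.70764800 eV

Energy at series limit:
ΔE = E_∞ - E_5 = 0 - (-8.70764800) = 8.70764800 eV
λ = hc/E = 1239.84 eV·nm / 8.70764800 eV = 142.3852 nm

This energy equals the ionization energy from the n = 5 state of Be³⁺.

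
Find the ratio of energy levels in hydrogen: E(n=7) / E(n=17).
5.89796

Using E_n = -13.6057 Z² / n² eV with Z = 1:

E_7 = -13.6057 / 7² = -13.6057 / 49 = -0.27766734694 eV
E_17 = -13.6057 / 17² = -13.6057 / 289 = -0.04707854671 eV

The ratio is:
E_7/E_17 = (-0.27766734694) / (-0.04707854671)
E_7/E_17 = (-13.6057/49) / (-13.6057/289)
E_7/E_17 = 289/49
E_7/E_17 = 5.89796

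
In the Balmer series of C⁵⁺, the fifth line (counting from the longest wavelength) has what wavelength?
11.025 nm

The lines of a series are numbered from the longest wavelength (smallest ΔE) outward; the fifth line is the transition from n = n_f + 5 to n_f.
The Balmer series has all transitions ending at n_f = 2.

For C⁵⁺ (Z = 6), the fifth line (ε-line) is the jump from n = 7 to n = 2:
E_7 = -13.6057 × 6² / 7² = -9.99602 eV
E_2 = -13.6057 × 6² / 2² = -122.45130 eV
ΔE = E_7 - E_2 = 112.45528 eV

λ = hc/E = 1239.84 eV·nm / 112.45528 eV
λ = 11.025 nm

This is the ε-line of the Balmer series in C⁵⁺.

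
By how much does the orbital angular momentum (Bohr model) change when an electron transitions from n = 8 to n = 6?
2.109e-34 J·s (or 2ℏ)

In the Bohr model, L_n = nℏ where ℏ = 1.05457e-34 J·s.

L_8 = 8ℏ = 8.43656e-34 J·s
L_6 = 6ℏ = 6.32742e-34 J·s

ΔL = L_8 - L_6 = (8 - 6)ℏ = 2ℏ
ΔL = 2 × 1.05457e-34 J·s = 2.109e-34 J·s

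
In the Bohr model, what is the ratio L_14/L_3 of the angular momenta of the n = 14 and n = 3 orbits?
4.67

In the Bohr model, L_n = nℏ, so the ratio is purely the ratio of quantum numbers:

L_14/L_3 = 14ℏ / 3ℏ = 14/3 = 4.67

The angular momentum scales linearly with n.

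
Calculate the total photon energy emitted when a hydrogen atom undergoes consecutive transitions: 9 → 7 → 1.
13.438 eV

The energy levels of hydrogen are E_n = -13.6057 / n² eV.

First transition (9 → 7):
ΔE₁ = |E_7 - E_9|
ΔE₁ = |-0.277667347 - (-0.167971605)| = 0.109696 eV

Second transition (7 → 1):
ΔE₂ = |E_1 - E_7|
ΔE₂ = |-13.605700000 - (-0.277667347)| = 13.328033 eV

Total energy released:
E_total = ΔE₁ + ΔE₂ = 0.109696 + 13.328033 = 13.438 eV

Note: This equals the direct transition 9 → 1: 13.438 eV ✓
Energy is conserved regardless of the path taken.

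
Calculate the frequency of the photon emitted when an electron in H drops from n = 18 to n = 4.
1.95461e+14 Hz

First, find the transition energy:
E_18 = -13.6057 / 18² = -0.041992901 eV
E_4 = -13.6057 / 4² = -0.850356250 eV
|ΔE| = |E_4 - E_18| = 0.808363349 eV

Convert to Joules: E = 0.808363349 eV × (1.602177 × 10⁻¹⁹ J/eV) = 1.2951412e-19 J

Using E = hf:
f = E/h = 1.2951412e-19 J / (6.62607 × 10⁻³⁴ J·s)
f = 1.95461e+14 Hz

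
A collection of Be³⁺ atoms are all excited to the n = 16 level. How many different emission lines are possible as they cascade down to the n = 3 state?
91

The electron can occupy levels n = 3, 4, ..., 16 during de-excitation — that is m = 16 - 3 + 1 = 14 distinct levels.

The number of distinct spectral lines equals the number of ways to choose 2 of these m levels (each pair gives one possible emission transition):

Number of lines = m(m-1)/2 = 14×13/2 = 91

These correspond to all possible transitions between the 14 levels:
16 → 15, 16 → 14, 16 → 13, 16 → 12, 16 → 11, 16 → 10, 16 → 9, 16 → 8...

Each transition produces a photon with a unique energy (and thus wavelength). This count does not depend on Z.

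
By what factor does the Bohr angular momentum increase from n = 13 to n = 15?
1.15

In the Bohr model, L_n = nℏ, so the ratio is purely the ratio of quantum numbers:

L_15/L_13 = 15ℏ / 13ℏ = 15/13 = 1.15

The angular momentum scales linearly with n.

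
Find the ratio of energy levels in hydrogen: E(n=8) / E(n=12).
2.25000

Using E_n = -13.6057 Z² / n² eV with Z = 1:

E_8 = -13.6057 / 8² = -13.6057 / 64 = -0.21258906250 eV
E_12 = -13.6057 / 12² = -13.6057 / 144 = -0.09448402778 eV

The ratio is:
E_8/E_12 = (-0.21258906250) / (-0.09448402778)
E_8/E_12 = (-13.6057/64) / (-13.6057/144)
E_8/E_12 = 144/64
E_8/E_12 = 2.25000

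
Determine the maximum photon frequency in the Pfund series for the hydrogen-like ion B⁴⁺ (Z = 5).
3.2898e+15 Hz

The series limit corresponds to the transition from n = ∞ to n = 5.
This is the highest energy (shortest wavelength) transition in the Pfund series.

E_∞ = 0 eV
E_5 = -13.6057 × 5² / 5² = -13.605700 eV

Energy at series limit:
ΔE = E_∞ - E_5 = 0 - (-13.605700) = 13.605700 eV
E = 13.605700 eV × (1.602177 × 10⁻¹⁹ J/eV) = 2.179874e-18 J
f = E/h = 2.179874e-18 J / (6.62607 × 10⁻³⁴ J·s) = 3.2898e+15 Hz

This energy equals the ionization energy from the n = 5 state of B⁴⁺.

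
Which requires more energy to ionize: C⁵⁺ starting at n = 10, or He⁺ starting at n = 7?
C⁵⁺ at n = 10 (E = -4.90 eV)

Using E_n = -13.6057 Z² / n² eV:

C⁵⁺ (Z = 6) at n = 10:
E = -13.6057 × 6² / 10² = -13.6057 × 36 / 100 = -4.89805 eV

He⁺ (Z = 2) at n = 7:
E = -13.6057 × 2² / 7² = -13.6057 × 4 / 49 = -1.11067 eV

Since -4.89805 eV < -1.11067 eV,
C⁵⁺ at n = 10 is more tightly bound (requires more energy to ionize).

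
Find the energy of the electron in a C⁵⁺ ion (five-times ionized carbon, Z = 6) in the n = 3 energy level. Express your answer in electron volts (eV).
-54.4228 eV

The energy levels of a hydrogen-like atom are given by:
E_n = -13.6057 Z² / n² eV  (with Z = 6 for C⁵⁺)

For n = 3:
E_3 = -13.6057 × 6² / 3²
E_3 = -13.6057 × 36 / 9
E_3 = -54.4228 eV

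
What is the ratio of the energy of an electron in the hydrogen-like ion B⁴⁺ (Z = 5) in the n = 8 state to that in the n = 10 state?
1.562500

Using E_n = -13.6057 Z² / n² eV with Z = 5:

E_8 = -13.6057 × 5² / 8² = -340.1425 / 64 = -5.314726562500 eV
E_10 = -13.6057 × 5² / 10² = -340.1425 / 100 = -3.401425000000 eV

The ratio is:
E_8/E_10 = (-5.314726562500) / (-3.401425000000)
E_8/E_10 = (-340.1425/64) / (-340.1425/100)
E_8/E_10 = 100/64
E_8/E_10 = 1.562500
(Note: the Z² factors cancel in the ratio.)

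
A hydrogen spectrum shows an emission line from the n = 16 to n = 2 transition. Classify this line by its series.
Balmer series

The spectral series in hydrogen are named based on the final (lower) energy level:
- Lyman series: n_final = 1 (ultraviolet)
- Balmer series: n_final = 2 (visible/near-UV)
- Paschen series: n_final = 3 (infrared)
- Brackett series: n_final = 4 (infrared)
- Pfund series: n_final = 5 (far infrared)

Since this transition ends at n = 2, it belongs to the Balmer series.

For reference, this 16 → 2 line has photon energy
ΔE = 13.6057 eV × (1/2² - 1/16²) = 3.348278 eV,
corresponding to wavelength λ = hc/ΔE = 1239.84 eV·nm / 3.348278 eV = 370.29 nm in the visible/near-UV region.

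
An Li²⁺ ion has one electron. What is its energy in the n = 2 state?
-30.612825 eV

For hydrogen-like ions, the energy levels scale with Z²:
E_n = -13.6057 Z² / n² eV

For Li²⁺ (Z = 3) at n = 2:
E_2 = -13.6057 × 3² / 2²
E_2 = -13.6057 × 9 / 4
E_2 = -122.4513 / 4
E_2 = -30.612825 eV

The energy is 9 times more negative than hydrogen at the same n due to the stronger nuclear charge.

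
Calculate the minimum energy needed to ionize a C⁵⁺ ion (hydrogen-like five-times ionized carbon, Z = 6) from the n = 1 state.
489.805 eV

The ionization energy is the energy needed to remove the electron completely (n → ∞).

For a hydrogen-like ion with Z = 6, E_n = -13.6057 Z² / n² eV.

At n = 1: E_1 = -13.6057 × 6² / 1² = -489.805200 eV
At n = ∞: E_∞ = 0 eV

Ionization energy = E_∞ - E_1 = 0 - (-489.805200) = 489.805200 eV
Ionization energy ≈ 489.805 eV

This is also called the binding energy of the electron in state n = 1.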